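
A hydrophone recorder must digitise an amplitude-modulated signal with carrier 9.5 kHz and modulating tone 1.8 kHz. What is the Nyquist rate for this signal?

AM sidebands sit at fc ± fm = 7.7 kHz and 11.3 kHz.
Highest-frequency component: 11.3 kHz.
Nyquist rate = 2 × 11.3 kHz = 22.6 kHz.

22.6 kHz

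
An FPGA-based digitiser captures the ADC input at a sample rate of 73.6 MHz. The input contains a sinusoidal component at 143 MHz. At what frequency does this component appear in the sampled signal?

4.2 MHz

143 MHz mod fs = 69.4 MHz.
69.4 MHz > fs/2 = 36.8 MHz, folds to fs − 69.4 MHz = 4.2 MHz.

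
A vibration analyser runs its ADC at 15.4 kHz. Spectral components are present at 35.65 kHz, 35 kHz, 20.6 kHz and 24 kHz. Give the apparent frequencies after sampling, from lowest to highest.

4.2 kHz, 4.85 kHz, 5.2 kHz, 6.8 kHz

fs/2 = 7.7 kHz.
35.65 kHz mod fs = 4.85 kHz.
4.85 kHz ≤ fs/2 = 7.7 kHz, appears at 4.85 kHz.
35 kHz mod fs = 4.2 kHz.
4.2 kHz ≤ fs/2 = 7.7 kHz, appears at 4.2 kHz.
20.6 kHz mod fs = 5.2 kHz.
5.2 kHz ≤ fs/2 = 7.7 kHz, appears at 5.2 kHz.
24 kHz mod fs = 8.6 kHz.
8.6 kHz > fs/2 = 7.7 kHz, folds to fs − 8.6 kHz = 6.8 kHz.
Distinct values: {4.2 kHz, 4.85 kHz, 5.2 kHz, 6.8 kHz}.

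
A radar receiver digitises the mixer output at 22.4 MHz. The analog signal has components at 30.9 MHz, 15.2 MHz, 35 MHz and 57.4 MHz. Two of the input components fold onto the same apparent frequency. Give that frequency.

fs/2 = 11.2 MHz.
30.9 MHz mod fs = 8.5 MHz.
8.5 MHz ≤ fs/2 = 11.2 MHz, appears at 8.5 MHz.
15.2 MHz > fs/2 = 11.2 MHz, folds to fs − 15.2 MHz = 7.2 MHz.
35 MHz mod fs = 12.6 MHz.
12.6 MHz > fs/2 = 11.2 MHz, folds to fs − 12.6 MHz = 9.8 MHz.
57.4 MHz mod fs = 12.6 MHz.
12.6 MHz > fs/2 = 11.2 MHz, folds to fs − 12.6 MHz = 9.8 MHz.
35 MHz and 57.4 MHz both map to 9.8 MHz.

9.8 MHz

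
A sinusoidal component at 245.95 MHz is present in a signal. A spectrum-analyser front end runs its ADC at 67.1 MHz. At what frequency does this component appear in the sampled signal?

245.95 MHz mod fs = 44.65 MHz.
44.65 MHz > fs/2 = 33.55 MHz, folds to fs − 44.65 MHz = 22.45 MHz.

22.45 MHz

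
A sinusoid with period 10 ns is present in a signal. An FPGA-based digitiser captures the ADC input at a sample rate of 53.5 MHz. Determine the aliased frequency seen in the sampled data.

T = 10 ns → f = 1/T = 100 MHz.
100 MHz mod fs = 46.5 MHz.
46.5 MHz > fs/2 = 26.75 MHz, folds to fs − 46.5 MHz = 7 MHz.

7 MHz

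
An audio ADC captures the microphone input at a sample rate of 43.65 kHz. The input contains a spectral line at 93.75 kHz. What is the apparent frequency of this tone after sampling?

6.45 kHz

93.75 kHz mod fs = 6.45 kHz.
6.45 kHz ≤ fs/2 = 21.825 kHz, appears at 6.45 kHz.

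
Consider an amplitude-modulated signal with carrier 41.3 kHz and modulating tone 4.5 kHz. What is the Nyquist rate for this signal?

AM sidebands sit at fc ± fm = 36.8 kHz and 45.8 kHz.
Highest-frequency component: 45.8 kHz.
Nyquist rate = 2 × 45.8 kHz = 91.6 kHz.

91.6 kHz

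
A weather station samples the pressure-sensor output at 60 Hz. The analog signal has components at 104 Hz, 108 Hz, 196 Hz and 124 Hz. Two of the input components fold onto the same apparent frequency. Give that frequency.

16 Hz

fs/2 = 30 Hz.
104 Hz mod fs = 44 Hz.
44 Hz > fs/2 = 30 Hz, folds to fs − 44 Hz = 16 Hz.
108 Hz mod fs = 48 Hz.
48 Hz > fs/2 = 30 Hz, folds to fs − 48 Hz = 12 Hz.
196 Hz mod fs = 16 Hz.
16 Hz ≤ fs/2 = 30 Hz, appears at 16 Hz.
124 Hz mod fs = 4 Hz.
4 Hz ≤ fs/2 = 30 Hz, appears at 4 Hz.
104 Hz and 196 Hz both map to 16 Hz.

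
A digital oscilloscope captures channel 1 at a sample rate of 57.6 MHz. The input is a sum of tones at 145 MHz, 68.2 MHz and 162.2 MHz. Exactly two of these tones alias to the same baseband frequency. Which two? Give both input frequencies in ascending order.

fs/2 = 28.8 MHz.
145 MHz mod fs = 29.8 MHz.
29.8 MHz > fs/2 = 28.8 MHz, folds to fs − 29.8 MHz = 27.8 MHz.
68.2 MHz mod fs = 10.6 MHz.
10.6 MHz ≤ fs/2 = 28.8 MHz, appears at 10.6 MHz.
162.2 MHz mod fs = 47 MHz.
47 MHz > fs/2 = 28.8 MHz, folds to fs − 47 MHz = 10.6 MHz.
68.2 MHz and 162.2 MHz both map to 10.6 MHz.

68.2 MHz, 162.2 MHz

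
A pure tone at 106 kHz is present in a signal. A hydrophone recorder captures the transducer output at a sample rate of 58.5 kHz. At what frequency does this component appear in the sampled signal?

106 kHz mod fs = 47.5 kHz.
47.5 kHz > fs/2 = 29.25 kHz, folds to fs − 47.5 kHz = 11 kHz.

11 kHz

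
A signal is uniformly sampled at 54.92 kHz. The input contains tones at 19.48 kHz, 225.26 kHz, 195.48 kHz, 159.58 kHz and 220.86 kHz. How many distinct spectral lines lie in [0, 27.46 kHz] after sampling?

5

fs/2 = 27.46 kHz.
19.48 kHz ≤ fs/2 = 27.46 kHz, passes unchanged.
225.26 kHz mod fs = 5.58 kHz.
5.58 kHz ≤ fs/2 = 27.46 kHz, appears at 5.58 kHz.
195.48 kHz mod fs = 30.72 kHz.
30.72 kHz > fs/2 = 27.46 kHz, folds to fs − 30.72 kHz = 24.2 kHz.
159.58 kHz mod fs = 49.74 kHz.
49.74 kHz > fs/2 = 27.46 kHz, folds to fs − 49.74 kHz = 5.18 kHz.
220.86 kHz mod fs = 1.18 kHz.
1.18 kHz ≤ fs/2 = 27.46 kHz, appears at 1.18 kHz.
Distinct values: {1.18 kHz, 5.18 kHz, 5.58 kHz, 19.48 kHz, 24.2 kHz} → 5.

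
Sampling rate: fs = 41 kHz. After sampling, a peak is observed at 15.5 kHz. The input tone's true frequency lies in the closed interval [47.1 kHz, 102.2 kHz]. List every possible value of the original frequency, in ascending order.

Frequencies that alias to 15.5 kHz are k·fs ± 15.5 kHz for integer k ≥ 0.
k=0: 15.5 kHz.
k=1: 25.5 kHz, 56.5 kHz.
k=2: 66.5 kHz, 97.5 kHz.
k=3: 107.5 kHz, 138.5 kHz.
Within [47.1 kHz, 102.2 kHz]: 56.5 kHz, 66.5 kHz, 97.5 kHz.

56.5 kHz, 66.5 kHz, 97.5 kHz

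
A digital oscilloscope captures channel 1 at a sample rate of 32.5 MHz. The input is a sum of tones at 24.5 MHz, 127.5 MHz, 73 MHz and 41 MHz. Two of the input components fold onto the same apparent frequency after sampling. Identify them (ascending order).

fs/2 = 16.25 MHz.
24.5 MHz > fs/2 = 16.25 MHz, folds to fs − 24.5 MHz = 8 MHz.
127.5 MHz mod fs = 30 MHz.
30 MHz > fs/2 = 16.25 MHz, folds to fs − 30 MHz = 2.5 MHz.
73 MHz mod fs = 8 MHz.
8 MHz ≤ fs/2 = 16.25 MHz, appears at 8 MHz.
41 MHz mod fs = 8.5 MHz.
8.5 MHz ≤ fs/2 = 16.25 MHz, appears at 8.5 MHz.
24.5 MHz and 73 MHz both map to 8 MHz.

24.5 MHz, 73 MHz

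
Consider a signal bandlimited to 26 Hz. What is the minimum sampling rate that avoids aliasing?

52 Hz

Nyquist rate = 2 × 26 Hz = 52 Hz.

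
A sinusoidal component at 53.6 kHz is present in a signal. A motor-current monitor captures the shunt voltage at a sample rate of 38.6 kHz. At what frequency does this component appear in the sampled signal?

53.6 kHz mod fs = 15 kHz.
15 kHz ≤ fs/2 = 19.3 kHz, appears at 15 kHz.

15 kHz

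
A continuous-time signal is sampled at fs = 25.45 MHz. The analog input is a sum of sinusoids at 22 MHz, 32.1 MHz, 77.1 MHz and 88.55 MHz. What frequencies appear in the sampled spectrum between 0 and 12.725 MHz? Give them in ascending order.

fs/2 = 12.725 MHz.
22 MHz > fs/2 = 12.725 MHz, folds to fs − 22 MHz = 3.45 MHz.
32.1 MHz mod fs = 6.65 MHz.
6.65 MHz ≤ fs/2 = 12.725 MHz, appears at 6.65 MHz.
77.1 MHz mod fs = 0.75 MHz.
0.75 MHz ≤ fs/2 = 12.725 MHz, appears at 0.75 MHz.
88.55 MHz mod fs = 12.2 MHz.
12.2 MHz ≤ fs/2 = 12.725 MHz, appears at 12.2 MHz.
Distinct values: {0.75 MHz, 3.45 MHz, 6.65 MHz, 12.2 MHz}.

0.75 MHz, 3.45 MHz, 6.65 MHz, 12.2 MHz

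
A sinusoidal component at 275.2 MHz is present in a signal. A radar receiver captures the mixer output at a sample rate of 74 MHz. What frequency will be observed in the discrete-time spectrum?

275.2 MHz mod fs = 53.2 MHz.
53.2 MHz > fs/2 = 37 MHz, folds to fs − 53.2 MHz = 20.8 MHz.

20.8 MHz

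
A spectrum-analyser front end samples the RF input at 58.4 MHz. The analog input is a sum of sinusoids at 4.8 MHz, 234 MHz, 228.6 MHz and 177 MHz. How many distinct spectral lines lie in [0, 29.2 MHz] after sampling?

fs/2 = 29.2 MHz.
4.8 MHz ≤ fs/2 = 29.2 MHz, passes unchanged.
234 MHz mod fs = 0.4 MHz.
0.4 MHz ≤ fs/2 = 29.2 MHz, appears at 0.4 MHz.
228.6 MHz mod fs = 53.4 MHz.
53.4 MHz > fs/2 = 29.2 MHz, folds to fs − 53.4 MHz = 5 MHz.
177 MHz mod fs = 1.8 MHz.
1.8 MHz ≤ fs/2 = 29.2 MHz, appears at 1.8 MHz.
Distinct values: {0.4 MHz, 1.8 MHz, 4.8 MHz, 5 MHz} → 4.

4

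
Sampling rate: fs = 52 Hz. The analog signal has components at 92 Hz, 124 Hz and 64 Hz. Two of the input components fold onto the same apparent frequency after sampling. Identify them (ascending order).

fs/2 = 26 Hz.
92 Hz mod fs = 40 Hz.
40 Hz > fs/2 = 26 Hz, folds to fs − 40 Hz = 12 Hz.
124 Hz mod fs = 20 Hz.
20 Hz ≤ fs/2 = 26 Hz, appears at 20 Hz.
64 Hz mod fs = 12 Hz.
12 Hz ≤ fs/2 = 26 Hz, appears at 12 Hz.
64 Hz and 92 Hz both map to 12 Hz.

64 Hz, 92 Hz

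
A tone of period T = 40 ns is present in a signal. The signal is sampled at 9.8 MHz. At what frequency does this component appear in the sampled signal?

4.4 MHz

T = 40 ns → f = 1/T = 25 MHz.
25 MHz mod fs = 5.4 MHz.
5.4 MHz > fs/2 = 4.9 MHz, folds to fs − 5.4 MHz = 4.4 MHz.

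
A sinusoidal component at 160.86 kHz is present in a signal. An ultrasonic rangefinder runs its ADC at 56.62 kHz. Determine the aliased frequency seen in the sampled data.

160.86 kHz mod fs = 47.62 kHz.
47.62 kHz > fs/2 = 28.31 kHz, folds to fs − 47.62 kHz = 9 kHz.

9 kHz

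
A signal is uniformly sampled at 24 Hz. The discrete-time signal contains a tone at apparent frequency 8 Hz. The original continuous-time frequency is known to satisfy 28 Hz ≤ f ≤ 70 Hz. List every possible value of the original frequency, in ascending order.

Frequencies that alias to 8 Hz are k·fs ± 8 Hz for integer k ≥ 0.
k=0: 8 Hz.
k=1: 16 Hz, 32 Hz.
k=2: 40 Hz, 56 Hz.
k=3: 64 Hz, 80 Hz.
k=4: 88 Hz, 104 Hz.
Within [28 Hz, 70 Hz]: 32 Hz, 40 Hz, 56 Hz, 64 Hz.

32 Hz, 40 Hz, 56 Hz, 64 Hz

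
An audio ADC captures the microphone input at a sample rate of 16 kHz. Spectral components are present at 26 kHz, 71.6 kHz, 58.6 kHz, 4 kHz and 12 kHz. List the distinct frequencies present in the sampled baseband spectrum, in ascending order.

4 kHz, 5.4 kHz, 6 kHz, 7.6 kHz

fs/2 = 8 kHz.
26 kHz mod fs = 10 kHz.
10 kHz > fs/2 = 8 kHz, folds to fs − 10 kHz = 6 kHz.
71.6 kHz mod fs = 7.6 kHz.
7.6 kHz ≤ fs/2 = 8 kHz, appears at 7.6 kHz.
58.6 kHz mod fs = 10.6 kHz.
10.6 kHz > fs/2 = 8 kHz, folds to fs − 10.6 kHz = 5.4 kHz.
4 kHz ≤ fs/2 = 8 kHz, passes unchanged.
12 kHz > fs/2 = 8 kHz, folds to fs − 12 kHz = 4 kHz.
Distinct values: {4 kHz, 5.4 kHz, 6 kHz, 7.6 kHz}.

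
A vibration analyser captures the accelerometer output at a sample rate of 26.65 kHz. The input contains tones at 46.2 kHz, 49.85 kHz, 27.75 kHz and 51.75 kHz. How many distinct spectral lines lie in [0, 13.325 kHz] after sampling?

4

fs/2 = 13.325 kHz.
46.2 kHz mod fs = 19.55 kHz.
19.55 kHz > fs/2 = 13.325 kHz, folds to fs − 19.55 kHz = 7.1 kHz.
49.85 kHz mod fs = 23.2 kHz.
23.2 kHz > fs/2 = 13.325 kHz, folds to fs − 23.2 kHz = 3.45 kHz.
27.75 kHz mod fs = 1.1 kHz.
1.1 kHz ≤ fs/2 = 13.325 kHz, appears at 1.1 kHz.
51.75 kHz mod fs = 25.1 kHz.
25.1 kHz > fs/2 = 13.325 kHz, folds to fs − 25.1 kHz = 1.55 kHz.
Distinct values: {1.1 kHz, 1.55 kHz, 3.45 kHz, 7.1 kHz} → 4.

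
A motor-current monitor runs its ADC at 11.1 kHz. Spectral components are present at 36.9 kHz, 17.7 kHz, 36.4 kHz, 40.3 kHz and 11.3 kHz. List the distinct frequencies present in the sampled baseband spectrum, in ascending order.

0.2 kHz, 3.1 kHz, 3.6 kHz, 4.1 kHz, 4.5 kHz

fs/2 = 5.55 kHz.
36.9 kHz mod fs = 3.6 kHz.
3.6 kHz ≤ fs/2 = 5.55 kHz, appears at 3.6 kHz.
17.7 kHz mod fs = 6.6 kHz.
6.6 kHz > fs/2 = 5.55 kHz, folds to fs − 6.6 kHz = 4.5 kHz.
36.4 kHz mod fs = 3.1 kHz.
3.1 kHz ≤ fs/2 = 5.55 kHz, appears at 3.1 kHz.
40.3 kHz mod fs = 7 kHz.
7 kHz > fs/2 = 5.55 kHz, folds to fs − 7 kHz = 4.1 kHz.
11.3 kHz mod fs = 0.2 kHz.
0.2 kHz ≤ fs/2 = 5.55 kHz, appears at 0.2 kHz.
Distinct values: {0.2 kHz, 3.1 kHz, 3.6 kHz, 4.1 kHz, 4.5 kHz}.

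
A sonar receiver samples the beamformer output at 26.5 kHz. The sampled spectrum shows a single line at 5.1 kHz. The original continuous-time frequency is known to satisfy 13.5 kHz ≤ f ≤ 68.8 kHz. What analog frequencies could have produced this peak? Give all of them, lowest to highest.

Frequencies that alias to 5.1 kHz are k·fs ± 5.1 kHz for integer k ≥ 0.
k=0: 5.1 kHz.
k=1: 21.4 kHz, 31.6 kHz.
k=2: 47.9 kHz, 58.1 kHz.
k=3: 74.4 kHz, 84.6 kHz.
Within [13.5 kHz, 68.8 kHz]: 21.4 kHz, 31.6 kHz, 47.9 kHz, 58.1 kHz.

21.4 kHz, 31.6 kHz, 47.9 kHz, 58.1 kHz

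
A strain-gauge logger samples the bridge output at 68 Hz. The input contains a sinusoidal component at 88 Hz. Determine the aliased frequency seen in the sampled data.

88 Hz mod fs = 20 Hz.
20 Hz ≤ fs/2 = 34 Hz, appears at 20 Hz.

20 Hz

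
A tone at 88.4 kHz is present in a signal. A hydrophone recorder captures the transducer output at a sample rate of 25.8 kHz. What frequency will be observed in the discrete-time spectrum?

11 kHz

88.4 kHz mod fs = 11 kHz.
11 kHz ≤ fs/2 = 12.9 kHz, appears at 11 kHz.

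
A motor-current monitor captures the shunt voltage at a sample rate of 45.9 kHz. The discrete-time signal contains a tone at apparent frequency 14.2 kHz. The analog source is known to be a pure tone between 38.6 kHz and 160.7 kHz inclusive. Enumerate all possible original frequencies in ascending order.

Frequencies that alias to 14.2 kHz are k·fs ± 14.2 kHz for integer k ≥ 0.
k=0: 14.2 kHz.
k=1: 31.7 kHz, 60.1 kHz.
k=2: 77.6 kHz, 106 kHz.
k=3: 123.5 kHz, 151.9 kHz.
k=4: 169.4 kHz, 197.8 kHz.
Within [38.6 kHz, 160.7 kHz]: 60.1 kHz, 77.6 kHz, 106 kHz, 123.5 kHz, 151.9 kHz.

60.1 kHz, 77.6 kHz, 106 kHz, 123.5 kHz, 151.9 kHz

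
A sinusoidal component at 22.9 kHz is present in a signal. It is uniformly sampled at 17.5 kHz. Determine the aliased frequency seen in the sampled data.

5.4 kHz

22.9 kHz mod fs = 5.4 kHz.
5.4 kHz ≤ fs/2 = 8.75 kHz, appears at 5.4 kHz.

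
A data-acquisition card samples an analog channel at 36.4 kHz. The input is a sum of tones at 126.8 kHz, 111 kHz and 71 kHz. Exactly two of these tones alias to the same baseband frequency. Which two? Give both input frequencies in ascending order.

71 kHz, 111 kHz

fs/2 = 18.2 kHz.
126.8 kHz mod fs = 17.6 kHz.
17.6 kHz ≤ fs/2 = 18.2 kHz, appears at 17.6 kHz.
111 kHz mod fs = 1.8 kHz.
1.8 kHz ≤ fs/2 = 18.2 kHz, appears at 1.8 kHz.
71 kHz mod fs = 34.6 kHz.
34.6 kHz > fs/2 = 18.2 kHz, folds to fs − 34.6 kHz = 1.8 kHz.
71 kHz and 111 kHz both map to 1.8 kHz.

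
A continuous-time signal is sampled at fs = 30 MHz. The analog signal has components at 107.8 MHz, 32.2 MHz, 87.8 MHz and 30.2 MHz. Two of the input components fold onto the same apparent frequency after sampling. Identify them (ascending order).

fs/2 = 15 MHz.
107.8 MHz mod fs = 17.8 MHz.
17.8 MHz > fs/2 = 15 MHz, folds to fs − 17.8 MHz = 12.2 MHz.
32.2 MHz mod fs = 2.2 MHz.
2.2 MHz ≤ fs/2 = 15 MHz, appears at 2.2 MHz.
87.8 MHz mod fs = 27.8 MHz.
27.8 MHz > fs/2 = 15 MHz, folds to fs − 27.8 MHz = 2.2 MHz.
30.2 MHz mod fs = 0.2 MHz.
0.2 MHz ≤ fs/2 = 15 MHz, appears at 0.2 MHz.
32.2 MHz and 87.8 MHz both map to 2.2 MHz.

32.2 MHz, 87.8 MHz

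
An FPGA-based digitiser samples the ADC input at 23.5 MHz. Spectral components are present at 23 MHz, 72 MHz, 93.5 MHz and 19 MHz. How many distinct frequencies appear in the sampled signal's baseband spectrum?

fs/2 = 11.75 MHz.
23 MHz > fs/2 = 11.75 MHz, folds to fs − 23 MHz = 0.5 MHz.
72 MHz mod fs = 1.5 MHz.
1.5 MHz ≤ fs/2 = 11.75 MHz, appears at 1.5 MHz.
93.5 MHz mod fs = 23 MHz.
23 MHz > fs/2 = 11.75 MHz, folds to fs − 23 MHz = 0.5 MHz.
19 MHz > fs/2 = 11.75 MHz, folds to fs − 19 MHz = 4.5 MHz.
Distinct values: {0.5 MHz, 1.5 MHz, 4.5 MHz} → 3.

3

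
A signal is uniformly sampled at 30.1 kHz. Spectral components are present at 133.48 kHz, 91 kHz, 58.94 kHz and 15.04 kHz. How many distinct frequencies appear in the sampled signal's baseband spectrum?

4

fs/2 = 15.05 kHz.
133.48 kHz mod fs = 13.08 kHz.
13.08 kHz ≤ fs/2 = 15.05 kHz, appears at 13.08 kHz.
91 kHz mod fs = 0.7 kHz.
0.7 kHz ≤ fs/2 = 15.05 kHz, appears at 0.7 kHz.
58.94 kHz mod fs = 28.84 kHz.
28.84 kHz > fs/2 = 15.05 kHz, folds to fs − 28.84 kHz = 1.26 kHz.
15.04 kHz ≤ fs/2 = 15.05 kHz, passes unchanged.
Distinct values: {0.7 kHz, 1.26 kHz, 13.08 kHz, 15.04 kHz} → 4.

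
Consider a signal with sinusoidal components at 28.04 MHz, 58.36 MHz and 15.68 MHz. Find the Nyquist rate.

Highest-frequency component: 58.36 MHz.
Nyquist rate = 2 × 58.36 MHz = 116.72 MHz.

116.72 MHz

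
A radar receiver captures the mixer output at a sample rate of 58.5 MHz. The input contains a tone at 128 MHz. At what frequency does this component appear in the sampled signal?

11 MHz

128 MHz mod fs = 11 MHz.
11 MHz ≤ fs/2 = 29.25 MHz, appears at 11 MHz.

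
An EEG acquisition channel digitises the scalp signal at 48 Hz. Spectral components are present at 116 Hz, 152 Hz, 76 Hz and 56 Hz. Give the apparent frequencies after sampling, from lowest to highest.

8 Hz, 20 Hz

fs/2 = 24 Hz.
116 Hz mod fs = 20 Hz.
20 Hz ≤ fs/2 = 24 Hz, appears at 20 Hz.
152 Hz mod fs = 8 Hz.
8 Hz ≤ fs/2 = 24 Hz, appears at 8 Hz.
76 Hz mod fs = 28 Hz.
28 Hz > fs/2 = 24 Hz, folds to fs − 28 Hz = 20 Hz.
56 Hz mod fs = 8 Hz.
8 Hz ≤ fs/2 = 24 Hz, appears at 8 Hz.
Distinct values: {8 Hz, 20 Hz}.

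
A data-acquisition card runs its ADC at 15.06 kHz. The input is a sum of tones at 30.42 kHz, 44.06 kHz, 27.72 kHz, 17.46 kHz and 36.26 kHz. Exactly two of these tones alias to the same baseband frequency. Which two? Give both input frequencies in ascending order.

17.46 kHz, 27.72 kHz

fs/2 = 7.53 kHz.
30.42 kHz mod fs = 0.3 kHz.
0.3 kHz ≤ fs/2 = 7.53 kHz, appears at 0.3 kHz.
44.06 kHz mod fs = 13.94 kHz.
13.94 kHz > fs/2 = 7.53 kHz, folds to fs − 13.94 kHz = 1.12 kHz.
27.72 kHz mod fs = 12.66 kHz.
12.66 kHz > fs/2 = 7.53 kHz, folds to fs − 12.66 kHz = 2.4 kHz.
17.46 kHz mod fs = 2.4 kHz.
2.4 kHz ≤ fs/2 = 7.53 kHz, appears at 2.4 kHz.
36.26 kHz mod fs = 6.14 kHz.
6.14 kHz ≤ fs/2 = 7.53 kHz, appears at 6.14 kHz.
17.46 kHz and 27.72 kHz both map to 2.4 kHz.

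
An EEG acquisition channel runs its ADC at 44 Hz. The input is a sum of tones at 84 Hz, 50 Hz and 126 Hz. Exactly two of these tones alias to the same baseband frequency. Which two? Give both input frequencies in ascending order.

fs/2 = 22 Hz.
84 Hz mod fs = 40 Hz.
40 Hz > fs/2 = 22 Hz, folds to fs − 40 Hz = 4 Hz.
50 Hz mod fs = 6 Hz.
6 Hz ≤ fs/2 = 22 Hz, appears at 6 Hz.
126 Hz mod fs = 38 Hz.
38 Hz > fs/2 = 22 Hz, folds to fs − 38 Hz = 6 Hz.
50 Hz and 126 Hz both map to 6 Hz.

50 Hz, 126 Hz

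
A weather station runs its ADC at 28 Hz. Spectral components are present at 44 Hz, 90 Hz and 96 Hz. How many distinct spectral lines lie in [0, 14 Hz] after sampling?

fs/2 = 14 Hz.
44 Hz mod fs = 16 Hz.
16 Hz > fs/2 = 14 Hz, folds to fs − 16 Hz = 12 Hz.
90 Hz mod fs = 6 Hz.
6 Hz ≤ fs/2 = 14 Hz, appears at 6 Hz.
96 Hz mod fs = 12 Hz.
12 Hz ≤ fs/2 = 14 Hz, appears at 12 Hz.
Distinct values: {6 Hz, 12 Hz} → 2.

2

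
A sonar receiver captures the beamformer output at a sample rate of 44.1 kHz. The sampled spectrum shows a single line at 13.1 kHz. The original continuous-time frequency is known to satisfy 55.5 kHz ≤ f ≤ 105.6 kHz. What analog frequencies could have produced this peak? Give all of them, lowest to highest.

Frequencies that alias to 13.1 kHz are k·fs ± 13.1 kHz for integer k ≥ 0.
k=0: 13.1 kHz.
k=1: 31 kHz, 57.2 kHz.
k=2: 75.1 kHz, 101.3 kHz.
k=3: 119.2 kHz, 145.4 kHz.
Within [55.5 kHz, 105.6 kHz]: 57.2 kHz, 75.1 kHz, 101.3 kHz.

57.2 kHz, 75.1 kHz, 101.3 kHz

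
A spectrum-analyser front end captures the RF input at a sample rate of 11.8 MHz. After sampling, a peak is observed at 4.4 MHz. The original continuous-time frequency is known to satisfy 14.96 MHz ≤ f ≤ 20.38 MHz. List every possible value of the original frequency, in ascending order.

16.2 MHz, 19.2 MHz

Frequencies that alias to 4.4 MHz are k·fs ± 4.4 MHz for integer k ≥ 0.
k=0: 4.4 MHz.
k=1: 7.4 MHz, 16.2 MHz.
k=2: 19.2 MHz, 28 MHz.
k=3: 31 MHz, 39.8 MHz.
Within [14.96 MHz, 20.38 MHz]: 16.2 MHz, 19.2 MHz.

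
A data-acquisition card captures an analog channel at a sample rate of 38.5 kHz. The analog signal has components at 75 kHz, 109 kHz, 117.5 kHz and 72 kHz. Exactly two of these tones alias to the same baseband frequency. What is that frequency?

fs/2 = 19.25 kHz.
75 kHz mod fs = 36.5 kHz.
36.5 kHz > fs/2 = 19.25 kHz, folds to fs − 36.5 kHz = 2 kHz.
109 kHz mod fs = 32 kHz.
32 kHz > fs/2 = 19.25 kHz, folds to fs − 32 kHz = 6.5 kHz.
117.5 kHz mod fs = 2 kHz.
2 kHz ≤ fs/2 = 19.25 kHz, appears at 2 kHz.
72 kHz mod fs = 33.5 kHz.
33.5 kHz > fs/2 = 19.25 kHz, folds to fs − 33.5 kHz = 5 kHz.
75 kHz and 117.5 kHz both map to 2 kHz.

2 kHz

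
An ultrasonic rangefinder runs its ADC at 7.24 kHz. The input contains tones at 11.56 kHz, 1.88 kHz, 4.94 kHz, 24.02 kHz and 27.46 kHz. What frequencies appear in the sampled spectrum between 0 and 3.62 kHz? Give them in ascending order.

1.5 kHz, 1.88 kHz, 2.3 kHz, 2.92 kHz

fs/2 = 3.62 kHz.
11.56 kHz mod fs = 4.32 kHz.
4.32 kHz > fs/2 = 3.62 kHz, folds to fs − 4.32 kHz = 2.92 kHz.
1.88 kHz ≤ fs/2 = 3.62 kHz, passes unchanged.
4.94 kHz > fs/2 = 3.62 kHz, folds to fs − 4.94 kHz = 2.3 kHz.
24.02 kHz mod fs = 2.3 kHz.
2.3 kHz ≤ fs/2 = 3.62 kHz, appears at 2.3 kHz.
27.46 kHz mod fs = 5.74 kHz.
5.74 kHz > fs/2 = 3.62 kHz, folds to fs − 5.74 kHz = 1.5 kHz.
Distinct values: {1.5 kHz, 1.88 kHz, 2.3 kHz, 2.92 kHz}.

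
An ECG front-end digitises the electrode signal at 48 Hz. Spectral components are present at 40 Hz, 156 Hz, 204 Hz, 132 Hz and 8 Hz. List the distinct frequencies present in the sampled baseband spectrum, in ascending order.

fs/2 = 24 Hz.
40 Hz > fs/2 = 24 Hz, folds to fs − 40 Hz = 8 Hz.
156 Hz mod fs = 12 Hz.
12 Hz ≤ fs/2 = 24 Hz, appears at 12 Hz.
204 Hz mod fs = 12 Hz.
12 Hz ≤ fs/2 = 24 Hz, appears at 12 Hz.
132 Hz mod fs = 36 Hz.
36 Hz > fs/2 = 24 Hz, folds to fs − 36 Hz = 12 Hz.
8 Hz ≤ fs/2 = 24 Hz, passes unchanged.
Distinct values: {8 Hz, 12 Hz}.

8 Hz, 12 Hz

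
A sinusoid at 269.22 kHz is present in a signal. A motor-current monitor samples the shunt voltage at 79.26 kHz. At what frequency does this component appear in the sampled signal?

269.22 kHz mod fs = 31.44 kHz.
31.44 kHz ≤ fs/2 = 39.63 kHz, appears at 31.44 kHz.

31.44 kHz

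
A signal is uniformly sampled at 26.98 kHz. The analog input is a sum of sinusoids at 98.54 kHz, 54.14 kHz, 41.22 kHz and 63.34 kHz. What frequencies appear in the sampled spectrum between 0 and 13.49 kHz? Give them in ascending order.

0.18 kHz, 9.38 kHz, 12.74 kHz

fs/2 = 13.49 kHz.
98.54 kHz mod fs = 17.6 kHz.
17.6 kHz > fs/2 = 13.49 kHz, folds to fs − 17.6 kHz = 9.38 kHz.
54.14 kHz mod fs = 0.18 kHz.
0.18 kHz ≤ fs/2 = 13.49 kHz, appears at 0.18 kHz.
41.22 kHz mod fs = 14.24 kHz.
14.24 kHz > fs/2 = 13.49 kHz, folds to fs − 14.24 kHz = 12.74 kHz.
63.34 kHz mod fs = 9.38 kHz.
9.38 kHz ≤ fs/2 = 13.49 kHz, appears at 9.38 kHz.
Distinct values: {0.18 kHz, 9.38 kHz, 12.74 kHz}.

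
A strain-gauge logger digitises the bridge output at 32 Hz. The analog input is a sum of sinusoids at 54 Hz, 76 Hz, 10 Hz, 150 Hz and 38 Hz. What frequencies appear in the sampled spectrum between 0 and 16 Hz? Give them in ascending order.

6 Hz, 10 Hz, 12 Hz

fs/2 = 16 Hz.
54 Hz mod fs = 22 Hz.
22 Hz > fs/2 = 16 Hz, folds to fs − 22 Hz = 10 Hz.
76 Hz mod fs = 12 Hz.
12 Hz ≤ fs/2 = 16 Hz, appears at 12 Hz.
10 Hz ≤ fs/2 = 16 Hz, passes unchanged.
150 Hz mod fs = 22 Hz.
22 Hz > fs/2 = 16 Hz, folds to fs − 22 Hz = 10 Hz.
38 Hz mod fs = 6 Hz.
6 Hz ≤ fs/2 = 16 Hz, appears at 6 Hz.
Distinct values: {6 Hz, 10 Hz, 12 Hz}.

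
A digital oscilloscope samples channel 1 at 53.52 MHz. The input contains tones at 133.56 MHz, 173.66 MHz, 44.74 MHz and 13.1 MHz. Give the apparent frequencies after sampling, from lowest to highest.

8.78 MHz, 13.1 MHz, 26.52 MHz

fs/2 = 26.76 MHz.
133.56 MHz mod fs = 26.52 MHz.
26.52 MHz ≤ fs/2 = 26.76 MHz, appears at 26.52 MHz.
173.66 MHz mod fs = 13.1 MHz.
13.1 MHz ≤ fs/2 = 26.76 MHz, appears at 13.1 MHz.
44.74 MHz > fs/2 = 26.76 MHz, folds to fs − 44.74 MHz = 8.78 MHz.
13.1 MHz ≤ fs/2 = 26.76 MHz, passes unchanged.
Distinct values: {8.78 MHz, 13.1 MHz, 26.52 MHz}.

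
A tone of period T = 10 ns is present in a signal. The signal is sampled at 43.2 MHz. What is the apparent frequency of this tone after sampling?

13.6 MHz

T = 10 ns → f = 1/T = 100 MHz.
100 MHz mod fs = 13.6 MHz.
13.6 MHz ≤ fs/2 = 21.6 MHz, appears at 13.6 MHz.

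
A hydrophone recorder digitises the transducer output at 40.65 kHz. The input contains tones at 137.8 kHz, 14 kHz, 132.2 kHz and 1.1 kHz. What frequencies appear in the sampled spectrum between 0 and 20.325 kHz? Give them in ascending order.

fs/2 = 20.325 kHz.
137.8 kHz mod fs = 15.85 kHz.
15.85 kHz ≤ fs/2 = 20.325 kHz, appears at 15.85 kHz.
14 kHz ≤ fs/2 = 20.325 kHz, passes unchanged.
132.2 kHz mod fs = 10.25 kHz.
10.25 kHz ≤ fs/2 = 20.325 kHz, appears at 10.25 kHz.
1.1 kHz ≤ fs/2 = 20.325 kHz, passes unchanged.
Distinct values: {1.1 kHz, 10.25 kHz, 14 kHz, 15.85 kHz}.

1.1 kHz, 10.25 kHz, 14 kHz, 15.85 kHz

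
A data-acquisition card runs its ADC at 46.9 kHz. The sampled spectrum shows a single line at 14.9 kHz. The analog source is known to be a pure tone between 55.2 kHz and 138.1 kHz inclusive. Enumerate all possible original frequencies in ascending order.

61.8 kHz, 78.9 kHz, 108.7 kHz, 125.8 kHz

Frequencies that alias to 14.9 kHz are k·fs ± 14.9 kHz for integer k ≥ 0.
k=0: 14.9 kHz.
k=1: 32 kHz, 61.8 kHz.
k=2: 78.9 kHz, 108.7 kHz.
k=3: 125.8 kHz, 155.6 kHz.
k=4: 172.7 kHz, 202.5 kHz.
Within [55.2 kHz, 138.1 kHz]: 61.8 kHz, 78.9 kHz, 108.7 kHz, 125.8 kHz.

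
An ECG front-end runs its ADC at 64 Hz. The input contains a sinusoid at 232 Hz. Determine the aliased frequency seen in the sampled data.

24 Hz

232 Hz mod fs = 40 Hz.
40 Hz > fs/2 = 32 Hz, folds to fs − 40 Hz = 24 Hz.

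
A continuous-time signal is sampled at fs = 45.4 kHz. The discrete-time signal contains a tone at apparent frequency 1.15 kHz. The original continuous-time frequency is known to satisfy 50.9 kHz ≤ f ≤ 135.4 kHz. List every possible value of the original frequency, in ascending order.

89.65 kHz, 91.95 kHz, 135.05 kHz

Frequencies that alias to 1.15 kHz are k·fs ± 1.15 kHz for integer k ≥ 0.
k=0: 1.15 kHz.
k=1: 44.25 kHz, 46.55 kHz.
k=2: 89.65 kHz, 91.95 kHz.
k=3: 135.05 kHz, 137.35 kHz.
k=4: 180.45 kHz, 182.75 kHz.
Within [50.9 kHz, 135.4 kHz]: 89.65 kHz, 91.95 kHz, 135.05 kHz.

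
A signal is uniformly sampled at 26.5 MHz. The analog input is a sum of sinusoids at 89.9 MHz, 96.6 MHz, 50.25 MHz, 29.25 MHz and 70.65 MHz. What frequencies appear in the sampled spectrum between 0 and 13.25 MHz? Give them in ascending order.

fs/2 = 13.25 MHz.
89.9 MHz mod fs = 10.4 MHz.
10.4 MHz ≤ fs/2 = 13.25 MHz, appears at 10.4 MHz.
96.6 MHz mod fs = 17.1 MHz.
17.1 MHz > fs/2 = 13.25 MHz, folds to fs − 17.1 MHz = 9.4 MHz.
50.25 MHz mod fs = 23.75 MHz.
23.75 MHz > fs/2 = 13.25 MHz, folds to fs − 23.75 MHz = 2.75 MHz.
29.25 MHz mod fs = 2.75 MHz.
2.75 MHz ≤ fs/2 = 13.25 MHz, appears at 2.75 MHz.
70.65 MHz mod fs = 17.65 MHz.
17.65 MHz > fs/2 = 13.25 MHz, folds to fs − 17.65 MHz = 8.85 MHz.
Distinct values: {2.75 MHz, 8.85 MHz, 9.4 MHz, 10.4 MHz}.

2.75 MHz, 8.85 MHz, 9.4 MHz, 10.4 MHz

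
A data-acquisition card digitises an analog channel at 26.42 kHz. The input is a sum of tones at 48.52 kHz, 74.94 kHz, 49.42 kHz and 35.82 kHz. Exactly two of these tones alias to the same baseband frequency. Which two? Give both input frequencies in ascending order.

48.52 kHz, 74.94 kHz

fs/2 = 13.21 kHz.
48.52 kHz mod fs = 22.1 kHz.
22.1 kHz > fs/2 = 13.21 kHz, folds to fs − 22.1 kHz = 4.32 kHz.
74.94 kHz mod fs = 22.1 kHz.
22.1 kHz > fs/2 = 13.21 kHz, folds to fs − 22.1 kHz = 4.32 kHz.
49.42 kHz mod fs = 23 kHz.
23 kHz > fs/2 = 13.21 kHz, folds to fs − 23 kHz = 3.42 kHz.
35.82 kHz mod fs = 9.4 kHz.
9.4 kHz ≤ fs/2 = 13.21 kHz, appears at 9.4 kHz.
48.52 kHz and 74.94 kHz both map to 4.32 kHz.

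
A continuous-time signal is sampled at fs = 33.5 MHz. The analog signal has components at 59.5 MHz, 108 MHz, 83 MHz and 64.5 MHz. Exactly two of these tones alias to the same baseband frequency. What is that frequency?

fs/2 = 16.75 MHz.
59.5 MHz mod fs = 26 MHz.
26 MHz > fs/2 = 16.75 MHz, folds to fs − 26 MHz = 7.5 MHz.
108 MHz mod fs = 7.5 MHz.
7.5 MHz ≤ fs/2 = 16.75 MHz, appears at 7.5 MHz.
83 MHz mod fs = 16 MHz.
16 MHz ≤ fs/2 = 16.75 MHz, appears at 16 MHz.
64.5 MHz mod fs = 31 MHz.
31 MHz > fs/2 = 16.75 MHz, folds to fs − 31 MHz = 2.5 MHz.
59.5 MHz and 108 MHz both map to 7.5 MHz.

7.5 MHz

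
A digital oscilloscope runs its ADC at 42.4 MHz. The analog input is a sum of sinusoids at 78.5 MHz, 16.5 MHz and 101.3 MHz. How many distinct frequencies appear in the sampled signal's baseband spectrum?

fs/2 = 21.2 MHz.
78.5 MHz mod fs = 36.1 MHz.
36.1 MHz > fs/2 = 21.2 MHz, folds to fs − 36.1 MHz = 6.3 MHz.
16.5 MHz ≤ fs/2 = 21.2 MHz, passes unchanged.
101.3 MHz mod fs = 16.5 MHz.
16.5 MHz ≤ fs/2 = 21.2 MHz, appears at 16.5 MHz.
Distinct values: {6.3 MHz, 16.5 MHz} → 2.

2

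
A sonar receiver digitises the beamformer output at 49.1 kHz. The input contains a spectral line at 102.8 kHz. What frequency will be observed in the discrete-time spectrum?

4.6 kHz

102.8 kHz mod fs = 4.6 kHz.
4.6 kHz ≤ fs/2 = 24.55 kHz, appears at 4.6 kHz.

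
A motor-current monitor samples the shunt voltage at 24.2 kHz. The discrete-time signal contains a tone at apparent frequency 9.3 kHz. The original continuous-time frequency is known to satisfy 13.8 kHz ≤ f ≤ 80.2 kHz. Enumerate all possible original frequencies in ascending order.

Frequencies that alias to 9.3 kHz are k·fs ± 9.3 kHz for integer k ≥ 0.
k=0: 9.3 kHz.
k=1: 14.9 kHz, 33.5 kHz.
k=2: 39.1 kHz, 57.7 kHz.
k=3: 63.3 kHz, 81.9 kHz.
k=4: 87.5 kHz, 106.1 kHz.
Within [13.8 kHz, 80.2 kHz]: 14.9 kHz, 33.5 kHz, 39.1 kHz, 57.7 kHz, 63.3 kHz.

14.9 kHz, 33.5 kHz, 39.1 kHz, 57.7 kHz, 63.3 kHz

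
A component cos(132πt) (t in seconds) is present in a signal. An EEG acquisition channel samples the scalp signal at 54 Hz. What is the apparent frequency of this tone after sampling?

12 Hz

ω = 132π rad/s → f = ω/(2π) = 66 Hz.
66 Hz mod fs = 12 Hz.
12 Hz ≤ fs/2 = 27 Hz, appears at 12 Hz.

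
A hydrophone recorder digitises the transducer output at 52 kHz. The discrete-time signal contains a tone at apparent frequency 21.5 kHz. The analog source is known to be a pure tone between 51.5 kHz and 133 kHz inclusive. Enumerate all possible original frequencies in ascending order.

Frequencies that alias to 21.5 kHz are k·fs ± 21.5 kHz for integer k ≥ 0.
k=0: 21.5 kHz.
k=1: 30.5 kHz, 73.5 kHz.
k=2: 82.5 kHz, 125.5 kHz.
k=3: 134.5 kHz, 177.5 kHz.
Within [51.5 kHz, 133 kHz]: 73.5 kHz, 82.5 kHz, 125.5 kHz.

73.5 kHz, 82.5 kHz, 125.5 kHz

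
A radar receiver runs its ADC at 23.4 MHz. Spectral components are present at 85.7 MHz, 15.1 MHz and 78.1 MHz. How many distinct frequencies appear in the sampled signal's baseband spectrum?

fs/2 = 11.7 MHz.
85.7 MHz mod fs = 15.5 MHz.
15.5 MHz > fs/2 = 11.7 MHz, folds to fs − 15.5 MHz = 7.9 MHz.
15.1 MHz > fs/2 = 11.7 MHz, folds to fs − 15.1 MHz = 8.3 MHz.
78.1 MHz mod fs = 7.9 MHz.
7.9 MHz ≤ fs/2 = 11.7 MHz, appears at 7.9 MHz.
Distinct values: {7.9 MHz, 8.3 MHz} → 2.

2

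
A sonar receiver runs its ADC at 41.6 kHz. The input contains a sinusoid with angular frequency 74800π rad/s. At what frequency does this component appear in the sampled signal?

ω = 74800π rad/s → f = ω/(2π) = 37400 Hz = 37.4 kHz.
37.4 kHz > fs/2 = 20.8 kHz, folds to fs − 37.4 kHz = 4.2 kHz.

4.2 kHz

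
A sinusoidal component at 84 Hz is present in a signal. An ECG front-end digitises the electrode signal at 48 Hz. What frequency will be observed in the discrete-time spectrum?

12 Hz

84 Hz mod fs = 36 Hz.
36 Hz > fs/2 = 24 Hz, folds to fs − 36 Hz = 12 Hz.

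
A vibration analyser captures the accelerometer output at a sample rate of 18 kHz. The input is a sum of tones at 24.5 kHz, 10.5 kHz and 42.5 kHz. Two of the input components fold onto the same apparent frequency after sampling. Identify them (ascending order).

fs/2 = 9 kHz.
24.5 kHz mod fs = 6.5 kHz.
6.5 kHz ≤ fs/2 = 9 kHz, appears at 6.5 kHz.
10.5 kHz > fs/2 = 9 kHz, folds to fs − 10.5 kHz = 7.5 kHz.
42.5 kHz mod fs = 6.5 kHz.
6.5 kHz ≤ fs/2 = 9 kHz, appears at 6.5 kHz.
24.5 kHz and 42.5 kHz both map to 6.5 kHz.

24.5 kHz, 42.5 kHz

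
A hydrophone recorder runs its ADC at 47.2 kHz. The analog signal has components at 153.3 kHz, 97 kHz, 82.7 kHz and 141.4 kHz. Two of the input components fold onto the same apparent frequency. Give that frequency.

fs/2 = 23.6 kHz.
153.3 kHz mod fs = 11.7 kHz.
11.7 kHz ≤ fs/2 = 23.6 kHz, appears at 11.7 kHz.
97 kHz mod fs = 2.6 kHz.
2.6 kHz ≤ fs/2 = 23.6 kHz, appears at 2.6 kHz.
82.7 kHz mod fs = 35.5 kHz.
35.5 kHz > fs/2 = 23.6 kHz, folds to fs − 35.5 kHz = 11.7 kHz.
141.4 kHz mod fs = 47 kHz.
47 kHz > fs/2 = 23.6 kHz, folds to fs − 47 kHz = 0.2 kHz.
82.7 kHz and 153.3 kHz both map to 11.7 kHz.

11.7 kHz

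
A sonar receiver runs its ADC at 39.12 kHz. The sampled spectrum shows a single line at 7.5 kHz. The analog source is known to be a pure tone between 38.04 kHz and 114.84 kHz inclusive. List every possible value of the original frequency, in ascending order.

Frequencies that alias to 7.5 kHz are k·fs ± 7.5 kHz for integer k ≥ 0.
k=0: 7.5 kHz.
k=1: 31.62 kHz, 46.62 kHz.
k=2: 70.74 kHz, 85.74 kHz.
k=3: 109.86 kHz, 124.86 kHz.
k=4: 148.98 kHz, 163.98 kHz.
Within [38.04 kHz, 114.84 kHz]: 46.62 kHz, 70.74 kHz, 85.74 kHz, 109.86 kHz.

46.62 kHz, 70.74 kHz, 85.74 kHz, 109.86 kHz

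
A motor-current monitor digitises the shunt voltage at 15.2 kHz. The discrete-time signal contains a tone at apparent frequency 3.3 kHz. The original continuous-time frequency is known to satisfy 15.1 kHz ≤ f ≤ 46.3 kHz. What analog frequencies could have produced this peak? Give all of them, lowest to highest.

18.5 kHz, 27.1 kHz, 33.7 kHz, 42.3 kHz

Frequencies that alias to 3.3 kHz are k·fs ± 3.3 kHz for integer k ≥ 0.
k=0: 3.3 kHz.
k=1: 11.9 kHz, 18.5 kHz.
k=2: 27.1 kHz, 33.7 kHz.
k=3: 42.3 kHz, 48.9 kHz.
k=4: 57.5 kHz, 64.1 kHz.
Within [15.1 kHz, 46.3 kHz]: 18.5 kHz, 27.1 kHz, 33.7 kHz, 42.3 kHz.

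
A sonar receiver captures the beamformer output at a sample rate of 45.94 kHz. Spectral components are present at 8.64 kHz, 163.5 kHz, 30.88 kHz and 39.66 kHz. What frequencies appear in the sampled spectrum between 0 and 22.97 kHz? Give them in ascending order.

6.28 kHz, 8.64 kHz, 15.06 kHz, 20.26 kHz

fs/2 = 22.97 kHz.
8.64 kHz ≤ fs/2 = 22.97 kHz, passes unchanged.
163.5 kHz mod fs = 25.68 kHz.
25.68 kHz > fs/2 = 22.97 kHz, folds to fs − 25.68 kHz = 20.26 kHz.
30.88 kHz > fs/2 = 22.97 kHz, folds to fs − 30.88 kHz = 15.06 kHz.
39.66 kHz > fs/2 = 22.97 kHz, folds to fs − 39.66 kHz = 6.28 kHz.
Distinct values: {6.28 kHz, 8.64 kHz, 15.06 kHz, 20.26 kHz}.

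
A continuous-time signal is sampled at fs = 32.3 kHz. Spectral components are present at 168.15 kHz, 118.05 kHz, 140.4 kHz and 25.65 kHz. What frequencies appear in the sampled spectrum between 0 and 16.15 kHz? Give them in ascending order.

6.65 kHz, 11.15 kHz, 11.2 kHz

fs/2 = 16.15 kHz.
168.15 kHz mod fs = 6.65 kHz.
6.65 kHz ≤ fs/2 = 16.15 kHz, appears at 6.65 kHz.
118.05 kHz mod fs = 21.15 kHz.
21.15 kHz > fs/2 = 16.15 kHz, folds to fs − 21.15 kHz = 11.15 kHz.
140.4 kHz mod fs = 11.2 kHz.
11.2 kHz ≤ fs/2 = 16.15 kHz, appears at 11.2 kHz.
25.65 kHz > fs/2 = 16.15 kHz, folds to fs − 25.65 kHz = 6.65 kHz.
Distinct values: {6.65 kHz, 11.15 kHz, 11.2 kHz}.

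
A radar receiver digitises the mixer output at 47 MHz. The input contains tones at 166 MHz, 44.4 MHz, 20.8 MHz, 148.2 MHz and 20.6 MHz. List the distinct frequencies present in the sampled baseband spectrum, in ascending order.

fs/2 = 23.5 MHz.
166 MHz mod fs = 25 MHz.
25 MHz > fs/2 = 23.5 MHz, folds to fs − 25 MHz = 22 MHz.
44.4 MHz > fs/2 = 23.5 MHz, folds to fs − 44.4 MHz = 2.6 MHz.
20.8 MHz ≤ fs/2 = 23.5 MHz, passes unchanged.
148.2 MHz mod fs = 7.2 MHz.
7.2 MHz ≤ fs/2 = 23.5 MHz, appears at 7.2 MHz.
20.6 MHz ≤ fs/2 = 23.5 MHz, passes unchanged.
Distinct values: {2.6 MHz, 7.2 MHz, 20.6 MHz, 20.8 MHz, 22 MHz}.

2.6 MHz, 7.2 MHz, 20.6 MHz, 20.8 MHz, 22 MHz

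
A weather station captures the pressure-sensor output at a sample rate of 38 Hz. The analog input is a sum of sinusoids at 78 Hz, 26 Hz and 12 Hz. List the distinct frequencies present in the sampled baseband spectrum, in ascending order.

fs/2 = 19 Hz.
78 Hz mod fs = 2 Hz.
2 Hz ≤ fs/2 = 19 Hz, appears at 2 Hz.
26 Hz > fs/2 = 19 Hz, folds to fs − 26 Hz = 12 Hz.
12 Hz ≤ fs/2 = 19 Hz, passes unchanged.
Distinct values: {2 Hz, 12 Hz}.

2 Hz, 12 Hz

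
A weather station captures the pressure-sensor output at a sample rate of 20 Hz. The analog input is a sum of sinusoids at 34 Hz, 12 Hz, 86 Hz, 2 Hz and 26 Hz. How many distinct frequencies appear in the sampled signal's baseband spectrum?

3

fs/2 = 10 Hz.
34 Hz mod fs = 14 Hz.
14 Hz > fs/2 = 10 Hz, folds to fs − 14 Hz = 6 Hz.
12 Hz > fs/2 = 10 Hz, folds to fs − 12 Hz = 8 Hz.
86 Hz mod fs = 6 Hz.
6 Hz ≤ fs/2 = 10 Hz, appears at 6 Hz.
2 Hz ≤ fs/2 = 10 Hz, passes unchanged.
26 Hz mod fs = 6 Hz.
6 Hz ≤ fs/2 = 10 Hz, appears at 6 Hz.
Distinct values: {2 Hz, 6 Hz, 8 Hz} → 3.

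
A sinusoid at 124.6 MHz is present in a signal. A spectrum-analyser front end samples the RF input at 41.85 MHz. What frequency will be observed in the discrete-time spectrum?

0.95 MHz

124.6 MHz mod fs = 40.9 MHz.
40.9 MHz > fs/2 = 20.925 MHz, folds to fs − 40.9 MHz = 0.95 MHz.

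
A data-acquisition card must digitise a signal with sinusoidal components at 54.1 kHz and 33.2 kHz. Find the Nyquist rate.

Highest-frequency component: 54.1 kHz.
Nyquist rate = 2 × 54.1 kHz = 108.2 kHz.

108.2 kHz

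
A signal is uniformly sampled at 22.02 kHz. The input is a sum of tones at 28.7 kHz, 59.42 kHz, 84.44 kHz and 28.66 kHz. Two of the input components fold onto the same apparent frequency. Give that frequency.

6.64 kHz

fs/2 = 11.01 kHz.
28.7 kHz mod fs = 6.68 kHz.
6.68 kHz ≤ fs/2 = 11.01 kHz, appears at 6.68 kHz.
59.42 kHz mod fs = 15.38 kHz.
15.38 kHz > fs/2 = 11.01 kHz, folds to fs − 15.38 kHz = 6.64 kHz.
84.44 kHz mod fs = 18.38 kHz.
18.38 kHz > fs/2 = 11.01 kHz, folds to fs − 18.38 kHz = 3.64 kHz.
28.66 kHz mod fs = 6.64 kHz.
6.64 kHz ≤ fs/2 = 11.01 kHz, appears at 6.64 kHz.
28.66 kHz and 59.42 kHz both map to 6.64 kHz.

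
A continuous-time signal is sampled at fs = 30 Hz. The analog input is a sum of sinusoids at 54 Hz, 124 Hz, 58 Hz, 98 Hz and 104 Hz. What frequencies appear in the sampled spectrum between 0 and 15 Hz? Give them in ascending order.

fs/2 = 15 Hz.
54 Hz mod fs = 24 Hz.
24 Hz > fs/2 = 15 Hz, folds to fs − 24 Hz = 6 Hz.
124 Hz mod fs = 4 Hz.
4 Hz ≤ fs/2 = 15 Hz, appears at 4 Hz.
58 Hz mod fs = 28 Hz.
28 Hz > fs/2 = 15 Hz, folds to fs − 28 Hz = 2 Hz.
98 Hz mod fs = 8 Hz.
8 Hz ≤ fs/2 = 15 Hz, appears at 8 Hz.
104 Hz mod fs = 14 Hz.
14 Hz ≤ fs/2 = 15 Hz, appears at 14 Hz.
Distinct values: {2 Hz, 4 Hz, 6 Hz, 8 Hz, 14 Hz}.

2 Hz, 4 Hz, 6 Hz, 8 Hz, 14 Hz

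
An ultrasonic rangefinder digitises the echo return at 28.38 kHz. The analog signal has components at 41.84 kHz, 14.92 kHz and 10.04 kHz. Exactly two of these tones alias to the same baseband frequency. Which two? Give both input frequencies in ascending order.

fs/2 = 14.19 kHz.
41.84 kHz mod fs = 13.46 kHz.
13.46 kHz ≤ fs/2 = 14.19 kHz, appears at 13.46 kHz.
14.92 kHz > fs/2 = 14.19 kHz, folds to fs − 14.92 kHz = 13.46 kHz.
10.04 kHz ≤ fs/2 = 14.19 kHz, passes unchanged.
14.92 kHz and 41.84 kHz both map to 13.46 kHz.

14.92 kHz, 41.84 kHz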